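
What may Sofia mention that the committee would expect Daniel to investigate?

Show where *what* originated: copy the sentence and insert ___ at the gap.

What may Sofia mention that the committee would expect Daniel to investigate ___?

In situ: Sofia may mention that the committee would expect Daniel to investigate what.
The filler 'what' is interpreted as the direct object of 'investigate'. The gap is right after 'investigate'.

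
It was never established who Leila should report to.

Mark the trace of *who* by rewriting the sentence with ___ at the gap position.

It was never established who Leila should report to ___.

Before movement: Leila should report to who.
The filler 'who' is interpreted as the object of the preposition 'to'. The gap is right after 'to'.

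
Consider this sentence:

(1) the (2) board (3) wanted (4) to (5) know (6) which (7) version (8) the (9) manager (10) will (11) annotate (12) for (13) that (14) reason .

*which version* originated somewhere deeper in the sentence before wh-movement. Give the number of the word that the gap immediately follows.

Pre-movement form: The manager will annotate which version for that reason.
'which version' functions as the direct object of 'annotate'. Wh-movement fronts it, leaving a gap right after 'annotate':
The board wanted to know which version the manager will annotate ___ for that reason.
'annotate' is word 11.

11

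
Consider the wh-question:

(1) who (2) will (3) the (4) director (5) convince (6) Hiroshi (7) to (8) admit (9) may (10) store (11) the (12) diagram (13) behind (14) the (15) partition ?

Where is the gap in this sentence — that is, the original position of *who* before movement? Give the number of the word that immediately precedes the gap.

8

In situ: The director will convince Hiroshi to admit who may store the diagram behind the partition.
'who' functions as the subject of the clause embedded under 'admit'. Fronting leaves a gap immediately after 'admit':
Who will the director convince Hiroshi to admit ___ may store the diagram behind the partition?
'admit' is word 8.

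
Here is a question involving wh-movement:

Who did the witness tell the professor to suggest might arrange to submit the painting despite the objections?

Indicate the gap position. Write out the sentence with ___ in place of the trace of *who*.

Pre-movement form: The witness did tell the professor to suggest who might arrange to submit the painting despite the objections.
'who' functions as the subject of the clause embedded under 'suggest'. The gap is right after 'suggest'.

Who did the witness tell the professor to suggest ___ might arrange to submit the painting despite the objections?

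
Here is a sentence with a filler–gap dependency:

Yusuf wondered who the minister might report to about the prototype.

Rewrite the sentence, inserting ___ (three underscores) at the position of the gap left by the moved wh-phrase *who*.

Yusuf wondered who the minister might report to ___ about the prototype.

Before movement: The minister might report to who about the prototype.
'who' functions as the object of the preposition 'to'. The gap is right after 'to'.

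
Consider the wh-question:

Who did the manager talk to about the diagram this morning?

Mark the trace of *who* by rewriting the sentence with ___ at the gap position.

Who did the manager talk to ___ about the diagram this morning?

In situ: The manager did talk to who about the diagram this morning.
'who' functions as the object of the preposition 'to'. The gap is right after 'to'.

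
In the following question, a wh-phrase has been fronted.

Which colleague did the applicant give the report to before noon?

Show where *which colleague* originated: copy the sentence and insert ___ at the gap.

Which colleague did the applicant give the report to ___ before noon?

Before movement: The applicant did give the report to which colleague before noon.
The filler 'which colleague' is interpreted as the object of the preposition 'to' (recipient of 'give'). The gap is right after 'to'.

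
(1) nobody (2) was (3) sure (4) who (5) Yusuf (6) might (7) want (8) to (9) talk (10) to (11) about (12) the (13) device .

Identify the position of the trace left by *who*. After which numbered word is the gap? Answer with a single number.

10

In situ: Yusuf might want to talk to who about the device.
'who' is the object of the preposition 'to'. It moves to the left edge, and the trace sits right after 'to':
Nobody was sure who Yusuf might want to talk to ___ about the device.
'to' is word 10.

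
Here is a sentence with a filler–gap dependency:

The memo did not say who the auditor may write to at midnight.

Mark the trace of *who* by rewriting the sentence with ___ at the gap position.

Before movement: The auditor may write to who at midnight.
'who' functions as the object of the preposition 'to'. The gap is right after 'to'.

The memo did not say who the auditor may write to ___ at midnight.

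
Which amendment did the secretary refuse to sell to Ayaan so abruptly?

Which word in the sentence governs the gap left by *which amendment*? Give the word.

In situ: The secretary did refuse to sell which amendment to Ayaan so abruptly.
'which amendment' functions as the direct object of 'sell'. Wh-movement fronts it, leaving a gap right after 'sell':
Which amendment did the secretary refuse to sell ___ to Ayaan so abruptly?

sell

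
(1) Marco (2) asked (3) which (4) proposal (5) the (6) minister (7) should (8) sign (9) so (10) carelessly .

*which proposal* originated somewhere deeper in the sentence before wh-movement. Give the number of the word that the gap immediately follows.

Pre-movement form: The minister should sign which proposal so carelessly.
The filler 'which proposal' is interpreted as the direct object of 'sign'. It moves to the left edge, and the trace sits right after 'sign':
Marco asked which proposal the minister should sign ___ so carelessly.
'sign' is word 8.

8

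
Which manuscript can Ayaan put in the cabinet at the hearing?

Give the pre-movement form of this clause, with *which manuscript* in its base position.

Ayaan can put which manuscript in the cabinet at the hearing.

The filler 'which manuscript' is interpreted as the direct object of 'put'. Wh-movement fronts it, leaving a gap right after 'put':
Which manuscript can Ayaan put ___ in the cabinet at the hearing?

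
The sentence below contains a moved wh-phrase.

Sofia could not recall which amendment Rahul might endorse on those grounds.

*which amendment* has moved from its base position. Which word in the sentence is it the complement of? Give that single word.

Before movement: Rahul might endorse which amendment on those grounds.
'which amendment' functions as the direct object of 'endorse'. Fronting leaves a gap immediately after 'endorse':
Sofia could not recall which amendment Rahul might endorse ___ on those grounds.

endorse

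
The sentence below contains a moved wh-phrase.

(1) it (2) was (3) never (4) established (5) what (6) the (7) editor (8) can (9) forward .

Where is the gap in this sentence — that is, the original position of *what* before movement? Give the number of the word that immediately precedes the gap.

9

Before movement: The editor can forward what.
'what' is the direct object of 'forward'. Fronting leaves a gap immediately after 'forward':
It was never established what the editor can forward ___.
'forward' is word 9.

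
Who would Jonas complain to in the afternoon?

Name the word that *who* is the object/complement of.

to

Underlying clause: Jonas would complain to who in the afternoon.
'who' functions as the object of the preposition 'to'. Fronting leaves a gap immediately after 'to':
Who would Jonas complain to ___ in the afternoon?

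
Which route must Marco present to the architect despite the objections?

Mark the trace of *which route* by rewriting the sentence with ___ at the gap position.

Which route must Marco present ___ to the architect despite the objections?

Before movement: Marco must present which route to the architect despite the objections.
'which route' is the direct object of 'present'. The gap is right after 'present'.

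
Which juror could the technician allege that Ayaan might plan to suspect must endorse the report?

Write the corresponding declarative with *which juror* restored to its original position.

'which juror' is the subject of the clause embedded under 'suspect'. Fronting leaves a gap immediately after 'suspect':
Which juror could the technician allege that Ayaan might plan to suspect ___ must endorse the report?

The technician could allege that Ayaan might plan to suspect which juror must endorse the report.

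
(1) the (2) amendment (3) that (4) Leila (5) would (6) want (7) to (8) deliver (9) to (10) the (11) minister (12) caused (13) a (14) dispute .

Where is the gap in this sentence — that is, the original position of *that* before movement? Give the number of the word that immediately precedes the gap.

The filler 'that' is interpreted as the direct object of 'deliver'. Fronting leaves a gap immediately after 'deliver':
The amendment that Leila would want to deliver ___ to the minister caused a dispute.
'deliver' is word 8.

8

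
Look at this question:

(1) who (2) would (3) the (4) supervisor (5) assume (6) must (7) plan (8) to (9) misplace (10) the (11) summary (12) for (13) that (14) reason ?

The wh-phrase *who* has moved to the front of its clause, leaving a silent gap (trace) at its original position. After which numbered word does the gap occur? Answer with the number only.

Underlying clause: The supervisor would assume who must plan to misplace the summary for that reason.
'who' is the subject of the clause embedded under 'assume'. It moves to the left edge, and the trace sits right after 'assume':
Who would the supervisor assume ___ must plan to misplace the summary for that reason?
'assume' is word 5.

5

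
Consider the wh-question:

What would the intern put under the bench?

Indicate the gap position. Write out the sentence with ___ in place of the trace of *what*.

Underlying clause: The intern would put what under the bench.
'what' is the direct object of 'put'. The gap is right after 'put'.

What would the intern put ___ under the bench?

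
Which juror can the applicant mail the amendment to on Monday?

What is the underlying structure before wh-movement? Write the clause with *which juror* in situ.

The applicant can mail the amendment to which juror on Monday.

'which juror' functions as the object of the preposition 'to' (recipient of 'mail'). Fronting leaves a gap immediately after 'to':
Which juror can the applicant mail the amendment to ___ on Monday?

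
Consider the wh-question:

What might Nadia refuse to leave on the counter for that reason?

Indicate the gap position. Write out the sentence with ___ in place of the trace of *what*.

What might Nadia refuse to leave ___ on the counter for that reason?

In situ: Nadia might refuse to leave what on the counter for that reason.
The filler 'what' is interpreted as the direct object of 'leave'. The gap is right after 'leave'.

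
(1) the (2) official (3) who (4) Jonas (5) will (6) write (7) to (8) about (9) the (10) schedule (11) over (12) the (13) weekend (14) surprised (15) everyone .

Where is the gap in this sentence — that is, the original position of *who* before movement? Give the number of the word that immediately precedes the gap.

The filler 'who' is interpreted as the object of the preposition 'to'. Wh-movement fronts it, leaving a gap right after 'to':
The official who Jonas will write to ___ about the schedule over the weekend surprised everyone.
'to' is word 7.

7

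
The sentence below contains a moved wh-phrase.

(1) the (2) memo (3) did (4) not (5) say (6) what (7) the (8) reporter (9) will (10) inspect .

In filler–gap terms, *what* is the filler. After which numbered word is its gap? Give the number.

10

In situ: The reporter will inspect what.
'what' is the direct object of 'inspect'. Fronting leaves a gap immediately after 'inspect':
The memo did not say what the reporter will inspect ___.
'inspect' is word 10.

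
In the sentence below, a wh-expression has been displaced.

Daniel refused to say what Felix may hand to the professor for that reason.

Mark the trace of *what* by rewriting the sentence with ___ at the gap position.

Before movement: Felix may hand what to the professor for that reason.
'what' is the direct object of 'hand'. The gap is right after 'hand'.

Daniel refused to say what Felix may hand ___ to the professor for that reason.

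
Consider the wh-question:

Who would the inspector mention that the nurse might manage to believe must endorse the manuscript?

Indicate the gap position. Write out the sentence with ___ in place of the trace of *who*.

Before movement: The inspector would mention that the nurse might manage to believe who must endorse the manuscript.
'who' functions as the subject of the clause embedded under 'believe'. The gap is right after 'believe'.

Who would the inspector mention that the nurse might manage to believe ___ must endorse the manuscript?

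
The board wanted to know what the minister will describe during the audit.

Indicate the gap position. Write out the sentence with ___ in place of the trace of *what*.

In situ: The minister will describe what during the audit.
The filler 'what' is interpreted as the direct object of 'describe'. The gap is right after 'describe'.

The board wanted to know what the minister will describe ___ during the audit.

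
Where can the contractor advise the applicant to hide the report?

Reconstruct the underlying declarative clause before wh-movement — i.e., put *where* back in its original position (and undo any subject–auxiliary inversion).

The contractor can advise the applicant to hide the report where.

'where' functions as the locative complement of 'hide'. Fronting leaves a gap immediately after 'report':
Where can the contractor advise the applicant to hide the report ___?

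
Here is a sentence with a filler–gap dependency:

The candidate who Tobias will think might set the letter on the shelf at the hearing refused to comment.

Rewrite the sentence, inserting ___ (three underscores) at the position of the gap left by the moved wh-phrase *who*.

The candidate who Tobias will think ___ might set the letter on the shelf at the hearing refused to comment.

'who' is the subject of the clause embedded under 'think'. The gap is right after 'think'.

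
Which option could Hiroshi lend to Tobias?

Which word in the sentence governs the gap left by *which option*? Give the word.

lend

In situ: Hiroshi could lend which option to Tobias.
'which option' is the direct object of 'lend'. It moves to the left edge, and the trace sits right after 'lend':
Which option could Hiroshi lend ___ to Tobias?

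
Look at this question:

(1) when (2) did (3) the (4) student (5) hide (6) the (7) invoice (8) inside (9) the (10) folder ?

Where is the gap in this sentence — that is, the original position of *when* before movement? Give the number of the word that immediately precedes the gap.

Pre-movement form: The student did hide the invoice inside the folder when.
'when' is the temporal adjunct. Wh-movement fronts it, leaving a gap right after 'folder':
When did the student hide the invoice inside the folder ___?
'folder' is word 10.

10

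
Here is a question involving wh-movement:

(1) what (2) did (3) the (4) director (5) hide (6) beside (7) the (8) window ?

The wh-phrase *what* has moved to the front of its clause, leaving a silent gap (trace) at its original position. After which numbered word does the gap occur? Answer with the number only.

5

In situ: The director did hide what beside the window.
The filler 'what' is interpreted as the direct object of 'hide'. Fronting leaves a gap immediately after 'hide':
What did the director hide ___ beside the window?
'hide' is word 5.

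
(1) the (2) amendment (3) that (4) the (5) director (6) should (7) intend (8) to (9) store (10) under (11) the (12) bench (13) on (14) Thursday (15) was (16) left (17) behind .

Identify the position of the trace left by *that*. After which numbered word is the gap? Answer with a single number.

The filler 'that' is interpreted as the direct object of 'store'. Wh-movement fronts it, leaving a gap right after 'store':
The amendment that the director should intend to store ___ under the bench on Thursday was left behind.
'store' is word 9.

9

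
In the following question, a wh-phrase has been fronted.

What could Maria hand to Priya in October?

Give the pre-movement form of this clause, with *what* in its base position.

Maria could hand what to Priya in October.

'what' functions as the direct object of 'hand'. It moves to the left edge, and the trace sits right after 'hand':
What could Maria hand ___ to Priya in October?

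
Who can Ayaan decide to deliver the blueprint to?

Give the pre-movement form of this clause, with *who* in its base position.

The filler 'who' is interpreted as the object of the preposition 'to' (recipient of 'deliver'). Fronting leaves a gap immediately after 'to':
Who can Ayaan decide to deliver the blueprint to ___?

Ayaan can decide to deliver the blueprint to who.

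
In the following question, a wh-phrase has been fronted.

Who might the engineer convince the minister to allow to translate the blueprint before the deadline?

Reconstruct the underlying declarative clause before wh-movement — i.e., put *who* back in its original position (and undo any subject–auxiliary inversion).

The engineer might convince the minister to allow who to translate the blueprint before the deadline.

'who' functions as the direct object of 'allow'. It moves to the left edge, and the trace sits right after 'allow':
Who might the engineer convince the minister to allow ___ to translate the blueprint before the deadline?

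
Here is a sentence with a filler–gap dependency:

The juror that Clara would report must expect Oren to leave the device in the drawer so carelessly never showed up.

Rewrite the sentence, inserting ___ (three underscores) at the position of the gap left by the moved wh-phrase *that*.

The juror that Clara would report ___ must expect Oren to leave the device in the drawer so carelessly never showed up.

'that' functions as the subject of the clause embedded under 'report'. The gap is right after 'report'.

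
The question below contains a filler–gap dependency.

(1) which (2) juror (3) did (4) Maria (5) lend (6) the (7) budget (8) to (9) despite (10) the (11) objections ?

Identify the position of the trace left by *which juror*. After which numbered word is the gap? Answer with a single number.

8

Before movement: Maria did lend the budget to which juror despite the objections.
'which juror' is the object of the preposition 'to' (recipient of 'lend'). It moves to the left edge, and the trace sits right after 'to':
Which juror did Maria lend the budget to ___ despite the objections?
'to' is word 8.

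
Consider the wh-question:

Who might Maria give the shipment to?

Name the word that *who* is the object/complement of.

Pre-movement form: Maria might give the shipment to who.
'who' functions as the object of the preposition 'to' (recipient of 'give'). Wh-movement fronts it, leaving a gap right after 'to':
Who might Maria give the shipment to ___?

to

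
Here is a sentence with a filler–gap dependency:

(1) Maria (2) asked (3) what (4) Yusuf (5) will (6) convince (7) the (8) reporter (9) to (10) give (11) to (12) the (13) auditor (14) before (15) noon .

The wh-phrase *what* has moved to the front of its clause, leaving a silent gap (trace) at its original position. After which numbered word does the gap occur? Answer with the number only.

10

Pre-movement form: Yusuf will convince the reporter to give what to the auditor before noon.
The filler 'what' is interpreted as the direct object of 'give'. It moves to the left edge, and the trace sits right after 'give':
Maria asked what Yusuf will convince the reporter to give ___ to the auditor before noon.
'give' is word 10.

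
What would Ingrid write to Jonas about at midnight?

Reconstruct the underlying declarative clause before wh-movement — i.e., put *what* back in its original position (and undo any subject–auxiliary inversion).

'what' functions as the object of the preposition 'about'. Wh-movement fronts it, leaving a gap right after 'about':
What would Ingrid write to Jonas about ___ at midnight?

Ingrid would write to Jonas about what at midnight.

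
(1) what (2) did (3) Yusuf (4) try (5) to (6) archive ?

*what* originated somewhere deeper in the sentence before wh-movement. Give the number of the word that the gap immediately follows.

Before movement: Yusuf did try to archive what.
The filler 'what' is interpreted as the direct object of 'archive'. Fronting leaves a gap immediately after 'archive':
What did Yusuf try to archive ___?
'archive' is word 6.

6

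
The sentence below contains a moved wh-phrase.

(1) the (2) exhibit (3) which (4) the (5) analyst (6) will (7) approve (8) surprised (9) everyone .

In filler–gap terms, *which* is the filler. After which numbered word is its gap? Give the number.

7

'which' is the direct object of 'approve'. Fronting leaves a gap immediately after 'approve':
The exhibit which the analyst will approve ___ surprised everyone.
'approve' is word 7.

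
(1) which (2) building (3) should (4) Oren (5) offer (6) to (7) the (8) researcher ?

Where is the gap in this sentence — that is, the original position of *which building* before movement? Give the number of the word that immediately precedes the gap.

Pre-movement form: Oren should offer which building to the researcher.
'which building' is the direct object of 'offer'. It moves to the left edge, and the trace sits right after 'offer':
Which building should Oren offer ___ to the researcher?
'offer' is word 5.

5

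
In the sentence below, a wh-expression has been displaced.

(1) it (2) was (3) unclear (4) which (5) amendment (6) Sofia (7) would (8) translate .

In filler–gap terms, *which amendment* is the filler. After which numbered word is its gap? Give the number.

8

In situ: Sofia would translate which amendment.
The filler 'which amendment' is interpreted as the direct object of 'translate'. It moves to the left edge, and the trace sits right after 'translate':
It was unclear which amendment Sofia would translate ___.
'translate' is word 8.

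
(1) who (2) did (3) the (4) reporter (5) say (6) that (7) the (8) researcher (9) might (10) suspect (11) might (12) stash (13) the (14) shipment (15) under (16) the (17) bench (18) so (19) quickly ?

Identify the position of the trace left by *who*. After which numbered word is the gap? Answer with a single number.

Pre-movement form: The reporter did say that the researcher might suspect who might stash the shipment under the bench so quickly.
'who' is the subject of the clause embedded under 'suspect'. Fronting leaves a gap immediately after 'suspect':
Who did the reporter say that the researcher might suspect ___ might stash the shipment under the bench so quickly?
'suspect' is word 10.

10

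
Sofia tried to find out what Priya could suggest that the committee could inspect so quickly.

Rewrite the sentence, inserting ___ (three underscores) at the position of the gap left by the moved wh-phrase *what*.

In situ: Priya could suggest that the committee could inspect what so quickly.
'what' is the direct object of 'inspect'. The gap is right after 'inspect'.

Sofia tried to find out what Priya could suggest that the committee could inspect ___ so quickly.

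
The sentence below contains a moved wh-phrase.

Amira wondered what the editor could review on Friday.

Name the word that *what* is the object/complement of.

Before movement: The editor could review what on Friday.
'what' is the direct object of 'review'. Wh-movement fronts it, leaving a gap right after 'review':
Amira wondered what the editor could review ___ on Friday.

review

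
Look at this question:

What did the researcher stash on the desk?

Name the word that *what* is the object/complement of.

In situ: The researcher did stash what on the desk.
The filler 'what' is interpreted as the direct object of 'stash'. It moves to the left edge, and the trace sits right after 'stash':
What did the researcher stash ___ on the desk?

stash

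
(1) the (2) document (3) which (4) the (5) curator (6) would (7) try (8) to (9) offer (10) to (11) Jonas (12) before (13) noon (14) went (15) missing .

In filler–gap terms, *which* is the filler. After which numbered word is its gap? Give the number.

9

The filler 'which' is interpreted as the direct object of 'offer'. Fronting leaves a gap immediately after 'offer':
The document which the curator would try to offer ___ to Jonas before noon went missing.
'offer' is word 9.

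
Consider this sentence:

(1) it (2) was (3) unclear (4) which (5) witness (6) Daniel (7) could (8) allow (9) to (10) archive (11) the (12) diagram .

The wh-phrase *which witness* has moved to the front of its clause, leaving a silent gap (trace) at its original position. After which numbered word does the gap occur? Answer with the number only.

8

Pre-movement form: Daniel could allow which witness to archive the diagram.
The filler 'which witness' is interpreted as the direct object of 'allow'. Fronting leaves a gap immediately after 'allow':
It was unclear which witness Daniel could allow ___ to archive the diagram.
'allow' is word 8.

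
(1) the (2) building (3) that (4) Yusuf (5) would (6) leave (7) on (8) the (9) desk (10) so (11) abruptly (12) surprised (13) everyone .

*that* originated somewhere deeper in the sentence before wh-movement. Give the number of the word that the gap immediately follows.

6

The filler 'that' is interpreted as the direct object of 'leave'. Wh-movement fronts it, leaving a gap right after 'leave':
The building that Yusuf would leave ___ on the desk so abruptly surprised everyone.
'leave' is word 6.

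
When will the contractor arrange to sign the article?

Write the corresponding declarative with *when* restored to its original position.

'when' is the temporal adjunct. Fronting leaves a gap immediately after 'article':
When will the contractor arrange to sign the article ___?

The contractor will arrange to sign the article when.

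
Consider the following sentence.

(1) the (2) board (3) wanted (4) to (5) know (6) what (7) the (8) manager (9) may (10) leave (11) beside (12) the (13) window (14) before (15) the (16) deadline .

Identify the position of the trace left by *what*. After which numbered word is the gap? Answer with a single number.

Pre-movement form: The manager may leave what beside the window before the deadline.
The filler 'what' is interpreted as the direct object of 'leave'. Wh-movement fronts it, leaving a gap right after 'leave':
The board wanted to know what the manager may leave ___ beside the window before the deadline.
'leave' is word 10.

10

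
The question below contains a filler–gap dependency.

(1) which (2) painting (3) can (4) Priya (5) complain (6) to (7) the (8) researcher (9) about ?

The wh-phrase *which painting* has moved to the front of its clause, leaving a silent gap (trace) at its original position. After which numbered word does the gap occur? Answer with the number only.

Pre-movement form: Priya can complain to the researcher about which painting.
'which painting' functions as the object of the preposition 'about'. Wh-movement fronts it, leaving a gap right after 'about':
Which painting can Priya complain to the researcher about ___?
'about' is word 9.

9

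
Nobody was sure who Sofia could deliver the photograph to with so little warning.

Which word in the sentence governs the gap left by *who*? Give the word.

In situ: Sofia could deliver the photograph to who with so little warning.
The filler 'who' is interpreted as the object of the preposition 'to' (recipient of 'deliver'). Wh-movement fronts it, leaving a gap right after 'to':
Nobody was sure who Sofia could deliver the photograph to ___ with so little warning.

to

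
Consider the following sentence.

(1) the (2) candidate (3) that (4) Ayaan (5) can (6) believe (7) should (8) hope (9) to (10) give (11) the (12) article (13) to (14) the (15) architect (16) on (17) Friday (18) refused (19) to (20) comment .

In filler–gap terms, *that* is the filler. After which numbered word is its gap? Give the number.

'that' functions as the subject of the clause embedded under 'believe'. Fronting leaves a gap immediately after 'believe':
The candidate that Ayaan can believe ___ should hope to give the article to the architect on Friday refused to comment.
'believe' is word 6.

6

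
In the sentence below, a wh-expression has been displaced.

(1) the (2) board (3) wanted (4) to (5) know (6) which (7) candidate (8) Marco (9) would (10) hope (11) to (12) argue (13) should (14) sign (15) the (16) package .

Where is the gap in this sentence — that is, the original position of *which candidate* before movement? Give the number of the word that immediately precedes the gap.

12

Before movement: Marco would hope to argue which candidate should sign the package.
'which candidate' is the subject of the clause embedded under 'argue'. Fronting leaves a gap immediately after 'argue':
The board wanted to know which candidate Marco would hope to argue ___ should sign the package.
'argue' is word 12.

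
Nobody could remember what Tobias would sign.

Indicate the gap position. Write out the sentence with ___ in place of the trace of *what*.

Nobody could remember what Tobias would sign ___.

Pre-movement form: Tobias would sign what.
'what' is the direct object of 'sign'. The gap is right after 'sign'.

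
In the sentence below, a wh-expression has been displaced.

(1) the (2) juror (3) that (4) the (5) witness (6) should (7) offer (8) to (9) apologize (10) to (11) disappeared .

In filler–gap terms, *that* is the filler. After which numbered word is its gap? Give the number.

'that' is the object of the preposition 'to'. It moves to the left edge, and the trace sits right after 'to':
The juror that the witness should offer to apologize to ___ disappeared.
'to' is word 10.

10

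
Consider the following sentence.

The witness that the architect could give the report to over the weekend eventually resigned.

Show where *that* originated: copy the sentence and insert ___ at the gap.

The witness that the architect could give the report to ___ over the weekend eventually resigned.

'that' functions as the object of the preposition 'to' (recipient of 'give'). The gap is right after 'to'.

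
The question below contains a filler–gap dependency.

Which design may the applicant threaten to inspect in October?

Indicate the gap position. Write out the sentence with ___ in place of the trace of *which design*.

Which design may the applicant threaten to inspect ___ in October?

Before movement: The applicant may threaten to inspect which design in October.
'which design' is the direct object of 'inspect'. The gap is right after 'inspect'.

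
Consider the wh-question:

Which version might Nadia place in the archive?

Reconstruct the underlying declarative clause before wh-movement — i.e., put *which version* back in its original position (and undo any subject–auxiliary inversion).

Nadia might place which version in the archive.

'which version' functions as the direct object of 'place'. Fronting leaves a gap immediately after 'place':
Which version might Nadia place ___ in the archive?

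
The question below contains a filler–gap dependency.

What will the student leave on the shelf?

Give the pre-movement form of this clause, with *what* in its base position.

The student will leave what on the shelf.

'what' functions as the direct object of 'leave'. Fronting leaves a gap immediately after 'leave':
What will the student leave ___ on the shelf?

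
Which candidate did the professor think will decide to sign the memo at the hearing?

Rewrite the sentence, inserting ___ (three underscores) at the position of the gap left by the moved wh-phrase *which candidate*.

Which candidate did the professor think ___ will decide to sign the memo at the hearing?

In situ: The professor did think which candidate will decide to sign the memo at the hearing.
'which candidate' functions as the subject of the clause embedded under 'think'. The gap is right after 'think'.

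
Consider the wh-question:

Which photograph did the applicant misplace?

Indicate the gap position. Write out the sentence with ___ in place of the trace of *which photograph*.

Pre-movement form: The applicant did misplace which photograph.
The filler 'which photograph' is interpreted as the direct object of 'misplace'. The gap is right after 'misplace'.

Which photograph did the applicant misplace ___?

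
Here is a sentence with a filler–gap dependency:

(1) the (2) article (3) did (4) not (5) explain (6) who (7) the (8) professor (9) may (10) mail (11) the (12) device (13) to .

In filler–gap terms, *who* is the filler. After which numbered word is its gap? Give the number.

Pre-movement form: The professor may mail the device to who.
'who' is the object of the preposition 'to' (recipient of 'mail'). Fronting leaves a gap immediately after 'to':
The article did not explain who the professor may mail the device to ___.
'to' is word 13.

13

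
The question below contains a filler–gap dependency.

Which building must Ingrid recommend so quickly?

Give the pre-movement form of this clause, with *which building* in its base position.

'which building' functions as the direct object of 'recommend'. Fronting leaves a gap immediately after 'recommend':
Which building must Ingrid recommend ___ so quickly?

Ingrid must recommend which building so quickly.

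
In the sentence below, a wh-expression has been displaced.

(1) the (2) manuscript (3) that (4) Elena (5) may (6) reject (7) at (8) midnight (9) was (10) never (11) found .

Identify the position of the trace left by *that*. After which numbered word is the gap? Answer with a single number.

'that' functions as the direct object of 'reject'. Wh-movement fronts it, leaving a gap right after 'reject':
The manuscript that Elena may reject ___ at midnight was never found.
'reject' is word 6.

6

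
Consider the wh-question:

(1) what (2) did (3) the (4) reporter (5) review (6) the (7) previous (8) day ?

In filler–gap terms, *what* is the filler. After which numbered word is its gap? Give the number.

Pre-movement form: The reporter did review what the previous day.
'what' functions as the direct object of 'review'. Fronting leaves a gap immediately after 'review':
What did the reporter review ___ the previous day?
'review' is word 5.

5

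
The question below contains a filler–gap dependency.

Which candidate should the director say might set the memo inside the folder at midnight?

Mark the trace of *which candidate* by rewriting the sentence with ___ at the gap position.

Which candidate should the director say ___ might set the memo inside the folder at midnight?

In situ: The director should say which candidate might set the memo inside the folder at midnight.
'which candidate' is the subject of the clause embedded under 'say'. The gap is right after 'say'.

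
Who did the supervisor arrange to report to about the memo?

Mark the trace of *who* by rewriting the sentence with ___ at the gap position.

Underlying clause: The supervisor did arrange to report to who about the memo.
'who' functions as the object of the preposition 'to'. The gap is right after 'to'.

Who did the supervisor arrange to report to ___ about the memo?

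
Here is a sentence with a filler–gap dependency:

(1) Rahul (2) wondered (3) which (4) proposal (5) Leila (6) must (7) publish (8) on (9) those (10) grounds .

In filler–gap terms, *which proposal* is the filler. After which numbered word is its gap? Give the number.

7

In situ: Leila must publish which proposal on those grounds.
'which proposal' is the direct object of 'publish'. Fronting leaves a gap immediately after 'publish':
Rahul wondered which proposal Leila must publish ___ on those grounds.
'publish' is word 7.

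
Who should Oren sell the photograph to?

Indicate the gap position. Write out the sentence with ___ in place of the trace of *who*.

In situ: Oren should sell the photograph to who.
The filler 'who' is interpreted as the object of the preposition 'to' (recipient of 'sell'). The gap is right after 'to'.

Who should Oren sell the photograph to ___?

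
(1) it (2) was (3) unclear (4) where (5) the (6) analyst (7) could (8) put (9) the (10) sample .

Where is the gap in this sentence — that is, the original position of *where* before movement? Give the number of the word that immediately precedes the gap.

10

In situ: The analyst could put the sample where.
'where' is the locative complement of 'put'. It moves to the left edge, and the trace sits right after 'sample':
It was unclear where the analyst could put the sample ___.
'sample' is word 10.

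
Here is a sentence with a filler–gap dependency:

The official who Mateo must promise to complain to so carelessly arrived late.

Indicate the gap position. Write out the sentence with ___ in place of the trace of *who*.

The filler 'who' is interpreted as the object of the preposition 'to'. The gap is right after 'to'.

The official who Mateo must promise to complain to ___ so carelessly arrived late.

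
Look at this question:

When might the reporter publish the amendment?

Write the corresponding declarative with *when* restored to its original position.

The reporter might publish the amendment when.

'when' is the temporal adjunct. Fronting leaves a gap immediately after 'amendment':
When might the reporter publish the amendment ___?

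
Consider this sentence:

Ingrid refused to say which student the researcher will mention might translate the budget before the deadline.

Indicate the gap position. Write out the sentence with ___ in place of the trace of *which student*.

Ingrid refused to say which student the researcher will mention ___ might translate the budget before the deadline.

Before movement: The researcher will mention which student might translate the budget before the deadline.
'which student' functions as the subject of the clause embedded under 'mention'. The gap is right after 'mention'.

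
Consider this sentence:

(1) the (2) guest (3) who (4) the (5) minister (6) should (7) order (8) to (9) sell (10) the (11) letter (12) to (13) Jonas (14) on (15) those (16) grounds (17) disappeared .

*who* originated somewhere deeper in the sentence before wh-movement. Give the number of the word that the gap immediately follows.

7

'who' functions as the direct object of 'order'. It moves to the left edge, and the trace sits right after 'order':
The guest who the minister should order ___ to sell the letter to Jonas on those grounds disappeared.
'order' is word 7.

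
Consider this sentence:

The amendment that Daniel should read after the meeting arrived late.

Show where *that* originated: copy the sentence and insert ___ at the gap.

The amendment that Daniel should read ___ after the meeting arrived late.

'that' functions as the direct object of 'read'. The gap is right after 'read'.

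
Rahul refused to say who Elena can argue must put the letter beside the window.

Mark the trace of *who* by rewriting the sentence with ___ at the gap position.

Underlying clause: Elena can argue who must put the letter beside the window.
'who' is the subject of the clause embedded under 'argue'. The gap is right after 'argue'.

Rahul refused to say who Elena can argue ___ must put the letter beside the window.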